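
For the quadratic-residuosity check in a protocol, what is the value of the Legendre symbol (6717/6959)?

6717 ≡ 1 (mod 4), so quadratic reciprocity gives (6717/6959) = (6959/6717). Reduce: 6959 ≡ 242 (mod 6717). Now have (242/6717).
Factor out 2: 242 = 2·121. Since 6717 ≡ 5 (mod 8), (2/6717) = -1. Now have -(121/6717).
121 ≡ 1 (mod 4), so quadratic reciprocity gives (121/6717) = (6717/121). Reduce: 6717 ≡ 62 (mod 121). Now have -(62/121).
Factor out 2: 62 = 2·31. Since 121 ≡ 1 (mod 8), (2/121) = +1. Now have -(31/121).
121 ≡ 1 (mod 4), so quadratic reciprocity gives (31/121) = (121/31). Reduce: 121 ≡ 28 (mod 31). Now have -(28/31).
Factor out 2: 28 = 2^2·7. Since 31 ≡ 7 (mod 8), (2/31) = +1, and (2/31)^2 = +1. Now have -(7/31).
Both 7 ≡ 3 and 31 ≡ 3 (mod 4), so reciprocity gives (7/31) = -(31/7). Reduce: 31 ≡ 3 (mod 7). Now have (3/7).
Both 3 ≡ 3 and 7 ≡ 3 (mod 4), so reciprocity gives (3/7) = -(7/3). Reduce: 7 ≡ 1 (mod 3). Now have -(1/3).
(1/3) = 1. Collecting the sign factors: -1.

-1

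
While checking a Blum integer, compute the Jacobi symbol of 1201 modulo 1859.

1201 ≡ 1 (mod 4), so quadratic reciprocity gives (1201/1859) = (1859/1201). Reduce: 1859 ≡ 658 (mod 1201). Now have (658/1201).
Factor out 2: 658 = 2·329. Since 1201 ≡ 1 (mod 8), (2/1201) = +1. Now have (329/1201).
329 ≡ 1 (mod 4), so quadratic reciprocity gives (329/1201) = (1201/329). Reduce: 1201 ≡ 214 (mod 329). Now have (214/329).
Factor out 2: 214 = 2·107. Since 329 ≡ 1 (mod 8), (2/329) = +1. Now have (107/329).
329 ≡ 1 (mod 4), so quadratic reciprocity gives (107/329) = (329/107). Reduce: 329 ≡ 8 (mod 107). Now have (8/107).
Factor out 2: 8 = 2^3. Since 107 ≡ 3 (mod 8), (2/107) = -1, and (2/107)^3 = -1. Now have -(1/107).
(1/107) = 1. Collecting the sign factors: -1.

-1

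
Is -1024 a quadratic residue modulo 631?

Pull out -1: (-1024/631) = (-1/631)·(1024/631). Since 631 ≡ 3 (mod 4), (-1/631) = -1. Now have -(1024/631).
Reduce the numerator: 1024 ≡ 393 (mod 631), so (1024/631) = (393/631).
393 ≡ 1 (mod 4), so quadratic reciprocity gives (393/631) = (631/393). Reduce: 631 ≡ 238 (mod 393). Now have -(238/393).
Factor out 2: 238 = 2·119. Since 393 ≡ 1 (mod 8), (2/393) = +1. Now have -(119/393).
393 ≡ 1 (mod 4), so quadratic reciprocity gives (119/393) = (393/119). Reduce: 393 ≡ 36 (mod 119). Now have -(36/119).
Factor out 2: 36 = 2^2·9. Since 119 ≡ 7 (mod 8), (2/119) = +1, and (2/119)^2 = +1. Now have -(9/119).
9 ≡ 1 (mod 4), so quadratic reciprocity gives (9/119) = (119/9). Reduce: 119 ≡ 2 (mod 9). Now have -(2/9).
Factor out 2: 2 = 2. Since 9 ≡ 1 (mod 8), (2/9) = +1. Now have -(1/9).
(1/9) = 1. Collecting the sign factors: -1.
The Legendre symbol is -1, so x^2 ≡ -1024 (mod 631) has no solution.

no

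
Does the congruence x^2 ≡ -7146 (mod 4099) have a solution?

yes

Pull out -1: (-7146/4099) = (-1/4099)·(7146/4099). Since 4099 ≡ 3 (mod 4), (-1/4099) = -1. Now have -(7146/4099).
Reduce the numerator: 7146 ≡ 3047 (mod 4099), so (7146/4099) = (3047/4099).
Both 3047 ≡ 3 and 4099 ≡ 3 (mod 4), so reciprocity gives (3047/4099) = -(4099/3047). Reduce: 4099 ≡ 1052 (mod 3047). Now have (1052/3047).
Factor out 2: 1052 = 2^2·263. Since 3047 ≡ 7 (mod 8), (2/3047) = +1, and (2/3047)^2 = +1. Now have (263/3047).
Both 263 ≡ 3 and 3047 ≡ 3 (mod 4), so reciprocity gives (263/3047) = -(3047/263). Reduce: 3047 ≡ 154 (mod 263). Now have -(154/263).
Factor out 2: 154 = 2·77. Since 263 ≡ 7 (mod 8), (2/263) = +1. Now have -(77/263).
77 ≡ 1 (mod 4), so quadratic reciprocity gives (77/263) = (263/77). Reduce: 263 ≡ 32 (mod 77). Now have -(32/77).
Factor out 2: 32 = 2^5. Since 77 ≡ 5 (mod 8), (2/77) = -1, and (2/77)^5 = -1. Now have (1/77).
(1/77) = 1. Collecting the sign factors: 1.
(-7146/4099) = 1, and 4099 is prime, so -7146 is a quadratic residue mod 4099.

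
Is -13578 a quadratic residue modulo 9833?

no

Reduce the numerator: -13578 ≡ 6088 (mod 9833), so (-13578/9833) = (6088/9833).
Factor out 2: 6088 = 2^3·761. Since 9833 ≡ 1 (mod 8), (2/9833) = +1, and (2/9833)^3 = +1. Now have (761/9833).
761 ≡ 1 (mod 4), so quadratic reciprocity gives (761/9833) = (9833/761). Reduce: 9833 ≡ 701 (mod 761). Now have (701/761).
701 ≡ 1 (mod 4), so quadratic reciprocity gives (701/761) = (761/701). Reduce: 761 ≡ 60 (mod 701). Now have (60/701).
Factor out 2: 60 = 2^2·15. Since 701 ≡ 5 (mod 8), (2/701) = -1, and (2/701)^2 = +1. Now have (15/701).
701 ≡ 1 (mod 4), so quadratic reciprocity gives (15/701) = (701/15). Reduce: 701 ≡ 11 (mod 15). Now have (11/15).
Both 11 ≡ 3 and 15 ≡ 3 (mod 4), so reciprocity gives (11/15) = -(15/11). Reduce: 15 ≡ 4 (mod 11). Now have -(4/11).
Factor out 2: 4 = 2^2. Since 11 ≡ 3 (mod 8), (2/11) = -1, and (2/11)^2 = +1. Now have -(1/11).
(1/11) = 1. Collecting the sign factors: -1.
(-13578/9833) = -1, and 9833 is prime, so -13578 is not a quadratic residue mod 9833.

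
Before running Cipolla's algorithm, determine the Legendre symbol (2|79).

1

Factor out 2: 2 = 2. Since 79 ≡ 7 (mod 8), (2|79) = +1. Now have (1|79).
(1|79) = 1. Collecting the sign factors: 1.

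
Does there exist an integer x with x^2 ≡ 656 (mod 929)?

no

Factor out 2: 656 = 2^4·41. Since 929 ≡ 1 (mod 8), (2/929) = +1, and (2/929)^4 = +1. Now have (41/929).
41 ≡ 1 (mod 4), so quadratic reciprocity gives (41/929) = (929/41). Reduce: 929 ≡ 27 (mod 41). Now have (27/41).
41 ≡ 1 (mod 4), so quadratic reciprocity gives (27/41) = (41/27). Reduce: 41 ≡ 14 (mod 27). Now have (14/27).
Factor out 2: 14 = 2·7. Since 27 ≡ 3 (mod 8), (2/27) = -1. Now have -(7/27).
Both 7 ≡ 3 and 27 ≡ 3 (mod 4), so reciprocity gives (7/27) = -(27/7). Reduce: 27 ≡ 6 (mod 7). Now have (6/7).
Factor out 2: 6 = 2·3. Since 7 ≡ 7 (mod 8), (2/7) = +1. Now have (3/7).
Both 3 ≡ 3 and 7 ≡ 3 (mod 4), so reciprocity gives (3/7) = -(7/3). Reduce: 7 ≡ 1 (mod 3). Now have -(1/3).
(1/3) = 1. Collecting the sign factors: -1.
(656/929) = -1, and 929 is prime, so 656 is not a quadratic residue mod 929.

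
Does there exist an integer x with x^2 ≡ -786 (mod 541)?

Pull out -1: (-786/541) = (-1/541)·(786/541). Since 541 ≡ 1 (mod 4), (-1/541) = +1. Now have (786/541).
Reduce the numerator: 786 ≡ 245 (mod 541), so (786/541) = (245/541).
245 ≡ 1 (mod 4), so quadratic reciprocity gives (245/541) = (541/245). Reduce: 541 ≡ 51 (mod 245). Now have (51/245).
245 ≡ 1 (mod 4), so quadratic reciprocity gives (51/245) = (245/51). Reduce: 245 ≡ 41 (mod 51). Now have (41/51).
41 ≡ 1 (mod 4), so quadratic reciprocity gives (41/51) = (51/41). Reduce: 51 ≡ 10 (mod 41). Now have (10/41).
Factor out 2: 10 = 2·5. Since 41 ≡ 1 (mod 8), (2/41) = +1. Now have (5/41).
5 ≡ 1 (mod 4), so quadratic reciprocity gives (5/41) = (41/5). Reduce: 41 ≡ 1 (mod 5). Now have (1/5).
(1/5) = 1. Collecting the sign factors: 1.
(-786/541) = 1, and 541 is prime, so -786 is a quadratic residue mod 541.

yes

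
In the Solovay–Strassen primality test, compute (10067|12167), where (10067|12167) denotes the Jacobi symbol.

1

Both 10067 ≡ 3 and 12167 ≡ 3 (mod 4), so reciprocity gives (10067|12167) = -(12167|10067). Reduce: 12167 ≡ 2100 (mod 10067). Now have -(2100|10067).
Factor out 2: 2100 = 2^2·525. Since 10067 ≡ 3 (mod 8), (2|10067) = -1, and (2|10067)^2 = +1. Now have -(525|10067).
525 ≡ 1 (mod 4), so quadratic reciprocity gives (525|10067) = (10067|525). Reduce: 10067 ≡ 92 (mod 525). Now have -(92|525).
Factor out 2: 92 = 2^2·23. Since 525 ≡ 5 (mod 8), (2|525) = -1, and (2|525)^2 = +1. Now have -(23|525).
525 ≡ 1 (mod 4), so quadratic reciprocity gives (23|525) = (525|23). Reduce: 525 ≡ 19 (mod 23). Now have -(19|23).
Both 19 ≡ 3 and 23 ≡ 3 (mod 4), so reciprocity gives (19|23) = -(23|19). Reduce: 23 ≡ 4 (mod 19). Now have (4|19).
Factor out 2: 4 = 2^2. Since 19 ≡ 3 (mod 8), (2|19) = -1, and (2|19)^2 = +1. Now have (1|19).
(1|19) = 1. Collecting the sign factors: 1.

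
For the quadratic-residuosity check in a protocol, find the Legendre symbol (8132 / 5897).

Reduce the numerator: 8132 ≡ 2235 (mod 5897), so (8132 / 5897) = (2235 / 5897).
5897 ≡ 1 (mod 4), so quadratic reciprocity gives (2235 / 5897) = (5897 / 2235). Reduce: 5897 ≡ 1427 (mod 2235). Now have (1427 / 2235).
Both 1427 ≡ 3 and 2235 ≡ 3 (mod 4), so reciprocity gives (1427 / 2235) = -(2235 / 1427). Reduce: 2235 ≡ 808 (mod 1427). Now have -(808 / 1427).
Factor out 2: 808 = 2^3·101. Since 1427 ≡ 3 (mod 8), (2 / 1427) = -1, and (2 / 1427)^3 = -1. Now have (101 / 1427).
101 ≡ 1 (mod 4), so quadratic reciprocity gives (101 / 1427) = (1427 / 101). Reduce: 1427 ≡ 13 (mod 101). Now have (13 / 101).
13 ≡ 1 (mod 4), so quadratic reciprocity gives (13 / 101) = (101 / 13). Reduce: 101 ≡ 10 (mod 13). Now have (10 / 13).
Factor out 2: 10 = 2·5. Since 13 ≡ 5 (mod 8), (2 / 13) = -1. Now have -(5 / 13).
5 ≡ 1 (mod 4), so quadratic reciprocity gives (5 / 13) = (13 / 5). Reduce: 13 ≡ 3 (mod 5). Now have -(3 / 5).
5 ≡ 1 (mod 4), so quadratic reciprocity gives (3 / 5) = (5 / 3). Reduce: 5 ≡ 2 (mod 3). Now have -(2 / 3).
Factor out 2: 2 = 2. Since 3 ≡ 3 (mod 8), (2 / 3) = -1. Now have (1 / 3).
(1 / 3) = 1. Collecting the sign factors: 1.

1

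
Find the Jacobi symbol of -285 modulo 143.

(-285/143)
  = (1/143)    [-285 ≡ 1 mod 143]
  = 1    [(1/143) = 1]

1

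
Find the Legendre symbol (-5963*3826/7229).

By multiplicativity, (-5963·3826/7229) = (-5963/7229)·(3826/7229).
First factor (-5963/7229):
(-5963/7229)
  = (5963/7229)    [7229 ≡ 1 mod 4 ⇒ (-1/7229) = +1]
  = (7229/5963)    [QR: 7229 ≡ 1 mod 4, sign kept]
  = (1266/5963)    [7229 ≡ 1266 mod 5963]
  = -(633/5963)    [5963 ≡ 3 mod 8 ⇒ (2/5963) = -1]
  = -(5963/633)    [QR: 633 ≡ 1 mod 4, sign kept]
  = -(266/633)    [5963 ≡ 266 mod 633]
  = -(133/633)    [633 ≡ 1 mod 8 ⇒ (2/633) = +1]
  = -(633/133)    [QR: 133 ≡ 1 mod 4, sign kept]
  = -(101/133)    [633 ≡ 101 mod 133]
  = -(133/101)    [QR: 101 ≡ 1 mod 4, sign kept]
  = -(32/101)    [133 ≡ 32 mod 101]
  = (1/101)    [101 ≡ 5 mod 8 ⇒ (2/101)^5 = -1]
  = 1    [(1/101) = 1]
Second factor (3826/7229):
(3826/7229)
  = -(1913/7229)    [7229 ≡ 5 mod 8 ⇒ (2/7229) = -1]
  = -(7229/1913)    [QR: 1913 ≡ 1 mod 4, sign kept]
  = -(1490/1913)    [7229 ≡ 1490 mod 1913]
  = -(745/1913)    [1913 ≡ 1 mod 8 ⇒ (2/1913) = +1]
  = -(1913/745)    [QR: 745 ≡ 1 mod 4, sign kept]
  = -(423/745)    [1913 ≡ 423 mod 745]
  = -(745/423)    [QR: 745 ≡ 1 mod 4, sign kept]
  = -(322/423)    [745 ≡ 322 mod 423]
  = -(161/423)    [423 ≡ 7 mod 8 ⇒ (2/423) = +1]
  = -(423/161)    [QR: 161 ≡ 1 mod 4, sign kept]
  = -(101/161)    [423 ≡ 101 mod 161]
  = -(161/101)    [QR: 101 ≡ 1 mod 4, sign kept]
  = -(60/101)    [161 ≡ 60 mod 101]
  = -(15/101)    [101 ≡ 5 mod 8 ⇒ (2/101)^2 = +1]
  = -(101/15)    [QR: 101 ≡ 1 mod 4, sign kept]
  = -(11/15)    [101 ≡ 11 mod 15]
  = (15/11)    [QR: both ≡ 3 mod 4, sign flips]
  = (4/11)    [15 ≡ 4 mod 11]
  = (1/11)    [11 ≡ 3 mod 8 ⇒ (2/11)^2 = +1]
  = 1    [(1/11) = 1]
Product: (1)·(1) = 1.

1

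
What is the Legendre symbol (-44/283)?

(-44/283)
  = -(44/283)    [283 ≡ 3 mod 4 ⇒ (-1/283) = -1]
  = -(11/283)    [283 ≡ 3 mod 8 ⇒ (2/283)^2 = +1]
  = (283/11)    [QR: both ≡ 3 mod 4, sign flips]
  = (8/11)    [283 ≡ 8 mod 11]
  = -(1/11)    [11 ≡ 3 mod 8 ⇒ (2/11)^3 = -1]
  = -1    [(1/11) = 1]

-1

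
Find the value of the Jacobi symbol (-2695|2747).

1

Reduce the numerator: -2695 ≡ 52 (mod 2747), so (-2695|2747) = (52|2747).
Factor out 2: 52 = 2^2·13. Since 2747 ≡ 3 (mod 8), (2|2747) = -1, and (2|2747)^2 = +1. Now have (13|2747).
13 ≡ 1 (mod 4), so quadratic reciprocity gives (13|2747) = (2747|13). Reduce: 2747 ≡ 4 (mod 13). Now have (4|13).
Factor out 2: 4 = 2^2. Since 13 ≡ 5 (mod 8), (2|13) = -1, and (2|13)^2 = +1. Now have (1|13).
(1|13) = 1. Collecting the sign factors: 1.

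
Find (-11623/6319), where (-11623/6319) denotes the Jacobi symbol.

Reduce the numerator: -11623 ≡ 1015 (mod 6319), so (-11623/6319) = (1015/6319).
Both 1015 ≡ 3 and 6319 ≡ 3 (mod 4), so reciprocity gives (1015/6319) = -(6319/1015). Reduce: 6319 ≡ 229 (mod 1015). Now have -(229/1015).
229 ≡ 1 (mod 4), so quadratic reciprocity gives (229/1015) = (1015/229). Reduce: 1015 ≡ 99 (mod 229). Now have -(99/229).
229 ≡ 1 (mod 4), so quadratic reciprocity gives (99/229) = (229/99). Reduce: 229 ≡ 31 (mod 99). Now have -(31/99).
Both 31 ≡ 3 and 99 ≡ 3 (mod 4), so reciprocity gives (31/99) = -(99/31). Reduce: 99 ≡ 6 (mod 31). Now have (6/31).
Factor out 2: 6 = 2·3. Since 31 ≡ 7 (mod 8), (2/31) = +1. Now have (3/31).
Both 3 ≡ 3 and 31 ≡ 3 (mod 4), so reciprocity gives (3/31) = -(31/3). Reduce: 31 ≡ 1 (mod 3). Now have -(1/3).
(1/3) = 1. Collecting the sign factors: -1.

-1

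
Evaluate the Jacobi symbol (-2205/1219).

-1

(-2205/1219)
  = (233/1219)    [-2205 ≡ 233 mod 1219]
  = (1219/233)    [QR: 233 ≡ 1 mod 4, sign kept]
  = (54/233)    [1219 ≡ 54 mod 233]
  = (27/233)    [233 ≡ 1 mod 8 ⇒ (2/233) = +1]
  = (233/27)    [QR: 233 ≡ 1 mod 4, sign kept]
  = (17/27)    [233 ≡ 17 mod 27]
  = (27/17)    [QR: 17 ≡ 1 mod 4, sign kept]
  = (10/17)    [27 ≡ 10 mod 17]
  = (5/17)    [17 ≡ 1 mod 8 ⇒ (2/17) = +1]
  = (17/5)    [QR: 5 ≡ 1 mod 4, sign kept]
  = (2/5)    [17 ≡ 2 mod 5]
  = -(1/5)    [5 ≡ 5 mod 8 ⇒ (2/5) = -1]
  = -1    [(1/5) = 1]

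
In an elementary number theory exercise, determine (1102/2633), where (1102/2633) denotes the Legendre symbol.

1

(1102/2633)
  = (551/2633)    [2633 ≡ 1 mod 8 ⇒ (2/2633) = +1]
  = (2633/551)    [QR: 2633 ≡ 1 mod 4, sign kept]
  = (429/551)    [2633 ≡ 429 mod 551]
  = (551/429)    [QR: 429 ≡ 1 mod 4, sign kept]
  = (122/429)    [551 ≡ 122 mod 429]
  = -(61/429)    [429 ≡ 5 mod 8 ⇒ (2/429) = -1]
  = -(429/61)    [QR: 61 ≡ 1 mod 4, sign kept]
  = -(2/61)    [429 ≡ 2 mod 61]
  = (1/61)    [61 ≡ 5 mod 8 ⇒ (2/61) = -1]
  = 1    [(1/61) = 1]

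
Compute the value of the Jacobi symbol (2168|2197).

(2168|2197)
  = -(271|2197)    [2197 ≡ 5 mod 8 ⇒ (2|2197)^3 = -1]
  = -(2197|271)    [QR: 2197 ≡ 1 mod 4, sign kept]
  = -(29|271)    [2197 ≡ 29 mod 271]
  = -(271|29)    [QR: 29 ≡ 1 mod 4, sign kept]
  = -(10|29)    [271 ≡ 10 mod 29]
  = (5|29)    [29 ≡ 5 mod 8 ⇒ (2|29) = -1]
  = (29|5)    [QR: 5 ≡ 1 mod 4, sign kept]
  = (4|5)    [29 ≡ 4 mod 5]
  = (1|5)    [5 ≡ 5 mod 8 ⇒ (2|5)^2 = +1]
  = 1    [(1|5) = 1]

1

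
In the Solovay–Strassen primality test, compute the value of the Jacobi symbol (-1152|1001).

1

Pull out -1: (-1152|1001) = (-1|1001)·(1152|1001). Since 1001 ≡ 1 (mod 4), (-1|1001) = +1. Now have (1152|1001).
Reduce the numerator: 1152 ≡ 151 (mod 1001), so (1152|1001) = (151|1001).
1001 ≡ 1 (mod 4), so quadratic reciprocity gives (151|1001) = (1001|151). Reduce: 1001 ≡ 95 (mod 151). Now have (95|151).
Both 95 ≡ 3 and 151 ≡ 3 (mod 4), so reciprocity gives (95|151) = -(151|95). Reduce: 151 ≡ 56 (mod 95). Now have -(56|95).
Factor out 2: 56 = 2^3·7. Since 95 ≡ 7 (mod 8), (2|95) = +1, and (2|95)^3 = +1. Now have -(7|95).
Both 7 ≡ 3 and 95 ≡ 3 (mod 4), so reciprocity gives (7|95) = -(95|7). Reduce: 95 ≡ 4 (mod 7). Now have (4|7).
Factor out 2: 4 = 2^2. Since 7 ≡ 7 (mod 8), (2|7) = +1, and (2|7)^2 = +1. Now have (1|7).
(1|7) = 1. Collecting the sign factors: 1.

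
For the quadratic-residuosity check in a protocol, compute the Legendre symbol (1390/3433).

(1390/3433)
  = (695/3433)    [3433 ≡ 1 mod 8 ⇒ (2/3433) = +1]
  = (3433/695)    [QR: 3433 ≡ 1 mod 4, sign kept]
  = (653/695)    [3433 ≡ 653 mod 695]
  = (695/653)    [QR: 653 ≡ 1 mod 4, sign kept]
  = (42/653)    [695 ≡ 42 mod 653]
  = -(21/653)    [653 ≡ 5 mod 8 ⇒ (2/653) = -1]
  = -(653/21)    [QR: 21 ≡ 1 mod 4, sign kept]
  = -(2/21)    [653 ≡ 2 mod 21]
  = (1/21)    [21 ≡ 5 mod 8 ⇒ (2/21) = -1]
  = 1    [(1/21) = 1]

1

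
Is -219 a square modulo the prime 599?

(-219|599)
  = -(219|599)    [599 ≡ 3 mod 4 ⇒ (-1|599) = -1]
  = (599|219)    [QR: both ≡ 3 mod 4, sign flips]
  = (161|219)    [599 ≡ 161 mod 219]
  = (219|161)    [QR: 161 ≡ 1 mod 4, sign kept]
  = (58|161)    [219 ≡ 58 mod 161]
  = (29|161)    [161 ≡ 1 mod 8 ⇒ (2|161) = +1]
  = (161|29)    [QR: 29 ≡ 1 mod 4, sign kept]
  = (16|29)    [161 ≡ 16 mod 29]
  = (1|29)    [29 ≡ 5 mod 8 ⇒ (2|29)^4 = +1]
  = 1    [(1|29) = 1]
(-219|599) = 1, and 599 is prime, so -219 is a quadratic residue mod 599.

yes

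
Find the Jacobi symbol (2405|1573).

0

Reduce the numerator: 2405 ≡ 832 (mod 1573), so (2405|1573) = (832|1573).
Factor out 2: 832 = 2^6·13. Since 1573 ≡ 5 (mod 8), (2|1573) = -1, and (2|1573)^6 = +1. Now have (13|1573).
13 ≡ 1 (mod 4), so quadratic reciprocity gives (13|1573) = (1573|13). Reduce: 1573 ≡ 0 (mod 13). Now have (0|13).
The numerator is now 0 with denominator 13 > 1: the symbol is 0.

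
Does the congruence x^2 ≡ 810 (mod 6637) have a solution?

yes

Factor out 2: 810 = 2·405. Since 6637 ≡ 5 (mod 8), (2/6637) = -1. Now have -(405/6637).
405 ≡ 1 (mod 4), so quadratic reciprocity gives (405/6637) = (6637/405). Reduce: 6637 ≡ 157 (mod 405). Now have -(157/405).
157 ≡ 1 (mod 4), so quadratic reciprocity gives (157/405) = (405/157). Reduce: 405 ≡ 91 (mod 157). Now have -(91/157).
157 ≡ 1 (mod 4), so quadratic reciprocity gives (91/157) = (157/91). Reduce: 157 ≡ 66 (mod 91). Now have -(66/91).
Factor out 2: 66 = 2·33. Since 91 ≡ 3 (mod 8), (2/91) = -1. Now have (33/91).
33 ≡ 1 (mod 4), so quadratic reciprocity gives (33/91) = (91/33). Reduce: 91 ≡ 25 (mod 33). Now have (25/33).
25 ≡ 1 (mod 4), so quadratic reciprocity gives (25/33) = (33/25). Reduce: 33 ≡ 8 (mod 25). Now have (8/25).
Factor out 2: 8 = 2^3. Since 25 ≡ 1 (mod 8), (2/25) = +1, and (2/25)^3 = +1. Now have (1/25).
(1/25) = 1. Collecting the sign factors: 1.
The Legendre symbol is 1, so x^2 ≡ 810 (mod 6637) has solution.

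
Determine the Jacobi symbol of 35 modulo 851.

-1

Both 35 ≡ 3 and 851 ≡ 3 (mod 4), so reciprocity gives (35|851) = -(851|35). Reduce: 851 ≡ 11 (mod 35). Now have -(11|35).
Both 11 ≡ 3 and 35 ≡ 3 (mod 4), so reciprocity gives (11|35) = -(35|11). Reduce: 35 ≡ 2 (mod 11). Now have (2|11).
Factor out 2: 2 = 2. Since 11 ≡ 3 (mod 8), (2|11) = -1. Now have -(1|11).
(1|11) = 1. Collecting the sign factors: -1.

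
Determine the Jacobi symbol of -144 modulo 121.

Pull out -1: (-144/121) = (-1/121)·(144/121). Since 121 ≡ 1 (mod 4), (-1/121) = +1. Now have (144/121).
Reduce the numerator: 144 ≡ 23 (mod 121), so (144/121) = (23/121).
121 ≡ 1 (mod 4), so quadratic reciprocity gives (23/121) = (121/23). Reduce: 121 ≡ 6 (mod 23). Now have (6/23).
Factor out 2: 6 = 2·3. Since 23 ≡ 7 (mod 8), (2/23) = +1. Now have (3/23).
Both 3 ≡ 3 and 23 ≡ 3 (mod 4), so reciprocity gives (3/23) = -(23/3). Reduce: 23 ≡ 2 (mod 3). Now have -(2/3).
Factor out 2: 2 = 2. Since 3 ≡ 3 (mod 8), (2/3) = -1. Now have (1/3).
(1/3) = 1. Collecting the sign factors: 1.

1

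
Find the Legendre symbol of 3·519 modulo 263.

1

By multiplicativity, (3·519/263) = (3/263)·(519/263).
First factor (3/263):
Both 3 ≡ 3 and 263 ≡ 3 (mod 4), so reciprocity gives (3/263) = -(263/3). Reduce: 263 ≡ 2 (mod 3). Now have -(2/3).
Factor out 2: 2 = 2. Since 3 ≡ 3 (mod 8), (2/3) = -1. Now have (1/3).
(1/3) = 1. Collecting the sign factors: 1.
Second factor (519/263):
Reduce the numerator: 519 ≡ 256 (mod 263), so (519/263) = (256/263).
Factor out 2: 256 = 2^8. Since 263 ≡ 7 (mod 8), (2/263) = +1, and (2/263)^8 = +1. Now have (1/263).
(1/263) = 1. Collecting the sign factors: 1.
Product: (1)·(1) = 1.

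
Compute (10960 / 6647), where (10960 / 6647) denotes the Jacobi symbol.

1

Reduce the numerator: 10960 ≡ 4313 (mod 6647), so (10960 / 6647) = (4313 / 6647).
4313 ≡ 1 (mod 4), so quadratic reciprocity gives (4313 / 6647) = (6647 / 4313). Reduce: 6647 ≡ 2334 (mod 4313). Now have (2334 / 4313).
Factor out 2: 2334 = 2·1167. Since 4313 ≡ 1 (mod 8), (2 / 4313) = +1. Now have (1167 / 4313).
4313 ≡ 1 (mod 4), so quadratic reciprocity gives (1167 / 4313) = (4313 / 1167). Reduce: 4313 ≡ 812 (mod 1167). Now have (812 / 1167).
Factor out 2: 812 = 2^2·203. Since 1167 ≡ 7 (mod 8), (2 / 1167) = +1, and (2 / 1167)^2 = +1. Now have (203 / 1167).
Both 203 ≡ 3 and 1167 ≡ 3 (mod 4), so reciprocity gives (203 / 1167) = -(1167 / 203). Reduce: 1167 ≡ 152 (mod 203). Now have -(152 / 203).
Factor out 2: 152 = 2^3·19. Since 203 ≡ 3 (mod 8), (2 / 203) = -1, and (2 / 203)^3 = -1. Now have (19 / 203).
Both 19 ≡ 3 and 203 ≡ 3 (mod 4), so reciprocity gives (19 / 203) = -(203 / 19). Reduce: 203 ≡ 13 (mod 19). Now have -(13 / 19).
13 ≡ 1 (mod 4), so quadratic reciprocity gives (13 / 19) = (19 / 13). Reduce: 19 ≡ 6 (mod 13). Now have -(6 / 13).
Factor out 2: 6 = 2·3. Since 13 ≡ 5 (mod 8), (2 / 13) = -1. Now have (3 / 13).
13 ≡ 1 (mod 4), so quadratic reciprocity gives (3 / 13) = (13 / 3). Reduce: 13 ≡ 1 (mod 3). Now have (1 / 3).
(1 / 3) = 1. Collecting the sign factors: 1.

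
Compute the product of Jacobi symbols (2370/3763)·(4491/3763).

By multiplicativity, (2370·4491/3763) = (2370/3763)·(4491/3763).
First factor (2370/3763):
Factor out 2: 2370 = 2·1185. Since 3763 ≡ 3 (mod 8), (2/3763) = -1. Now have -(1185/3763).
1185 ≡ 1 (mod 4), so quadratic reciprocity gives (1185/3763) = (3763/1185). Reduce: 3763 ≡ 208 (mod 1185). Now have -(208/1185).
Factor out 2: 208 = 2^4·13. Since 1185 ≡ 1 (mod 8), (2/1185) = +1, and (2/1185)^4 = +1. Now have -(13/1185).
13 ≡ 1 (mod 4), so quadratic reciprocity gives (13/1185) = (1185/13). Reduce: 1185 ≡ 2 (mod 13). Now have -(2/13).
Factor out 2: 2 = 2. Since 13 ≡ 5 (mod 8), (2/13) = -1. Now have (1/13).
(1/13) = 1. Collecting the sign factors: 1.
Second factor (4491/3763):
Reduce the numerator: 4491 ≡ 728 (mod 3763), so (4491/3763) = (728/3763).
Factor out 2: 728 = 2^3·91. Since 3763 ≡ 3 (mod 8), (2/3763) = -1, and (2/3763)^3 = -1. Now have -(91/3763).
Both 91 ≡ 3 and 3763 ≡ 3 (mod 4), so reciprocity gives (91/3763) = -(3763/91). Reduce: 3763 ≡ 32 (mod 91). Now have (32/91).
Factor out 2: 32 = 2^5. Since 91 ≡ 3 (mod 8), (2/91) = -1, and (2/91)^5 = -1. Now have -(1/91).
(1/91) = 1. Collecting the sign factors: -1.
Product: (1)·(-1) = -1.

-1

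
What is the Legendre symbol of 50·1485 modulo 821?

By multiplicativity, (50·1485 / 821) = (50 / 821)·(1485 / 821).
First factor (50 / 821):
Factor out 2: 50 = 2·25. Since 821 ≡ 5 (mod 8), (2 / 821) = -1. Now have -(25 / 821).
25 ≡ 1 (mod 4), so quadratic reciprocity gives (25 / 821) = (821 / 25). Reduce: 821 ≡ 21 (mod 25). Now have -(21 / 25).
21 ≡ 1 (mod 4), so quadratic reciprocity gives (21 / 25) = (25 / 21). Reduce: 25 ≡ 4 (mod 21). Now have -(4 / 21).
Factor out 2: 4 = 2^2. Since 21 ≡ 5 (mod 8), (2 / 21) = -1, and (2 / 21)^2 = +1. Now have -(1 / 21).
(1 / 21) = 1. Collecting the sign factors: -1.
Second factor (1485 / 821):
Reduce the numerator: 1485 ≡ 664 (mod 821), so (1485 / 821) = (664 / 821).
Factor out 2: 664 = 2^3·83. Since 821 ≡ 5 (mod 8), (2 / 821) = -1, and (2 / 821)^3 = -1. Now have -(83 / 821).
821 ≡ 1 (mod 4), so quadratic reciprocity gives (83 / 821) = (821 / 83). Reduce: 821 ≡ 74 (mod 83). Now have -(74 / 83).
Factor out 2: 74 = 2·37. Since 83 ≡ 3 (mod 8), (2 / 83) = -1. Now have (37 / 83).
37 ≡ 1 (mod 4), so quadratic reciprocity gives (37 / 83) = (83 / 37). Reduce: 83 ≡ 9 (mod 37). Now have (9 / 37).
9 ≡ 1 (mod 4), so quadratic reciprocity gives (9 / 37) = (37 / 9). Reduce: 37 ≡ 1 (mod 9). Now have (1 / 9).
(1 / 9) = 1. Collecting the sign factors: 1.
Product: (-1)·(1) = -1.

-1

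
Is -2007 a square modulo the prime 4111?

no

(-2007/4111)
  = (2104/4111)    [-2007 ≡ 2104 mod 4111]
  = (263/4111)    [4111 ≡ 7 mod 8 ⇒ (2/4111)^3 = +1]
  = -(4111/263)    [QR: both ≡ 3 mod 4, sign flips]
  = -(166/263)    [4111 ≡ 166 mod 263]
  = -(83/263)    [263 ≡ 7 mod 8 ⇒ (2/263) = +1]
  = (263/83)    [QR: both ≡ 3 mod 4, sign flips]
  = (14/83)    [263 ≡ 14 mod 83]
  = -(7/83)    [83 ≡ 3 mod 8 ⇒ (2/83) = -1]
  = (83/7)    [QR: both ≡ 3 mod 4, sign flips]
  = (6/7)    [83 ≡ 6 mod 7]
  = (3/7)    [7 ≡ 7 mod 8 ⇒ (2/7) = +1]
  = -(7/3)    [QR: both ≡ 3 mod 4, sign flips]
  = -(1/3)    [7 ≡ 1 mod 3]
  = -1    [(1/3) = 1]
(-2007/4111) = -1, and 4111 is prime, so -2007 is not a quadratic residue mod 4111.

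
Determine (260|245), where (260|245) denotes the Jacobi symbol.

Reduce the numerator: 260 ≡ 15 (mod 245), so (260|245) = (15|245).
245 ≡ 1 (mod 4), so quadratic reciprocity gives (15|245) = (245|15). Reduce: 245 ≡ 5 (mod 15). Now have (5|15).
5 ≡ 1 (mod 4), so quadratic reciprocity gives (5|15) = (15|5). Reduce: 15 ≡ 0 (mod 5). Now have (0|5).
The numerator is now 0 with denominator 5 > 1: the symbol is 0.

0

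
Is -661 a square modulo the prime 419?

(-661/419)
  = -(661/419)    [419 ≡ 3 mod 4 ⇒ (-1/419) = -1]
  = -(242/419)    [661 ≡ 242 mod 419]
  = (121/419)    [419 ≡ 3 mod 8 ⇒ (2/419) = -1]
  = (419/121)    [QR: 121 ≡ 1 mod 4, sign kept]
  = (56/121)    [419 ≡ 56 mod 121]
  = (7/121)    [121 ≡ 1 mod 8 ⇒ (2/121)^3 = +1]
  = (121/7)    [QR: 121 ≡ 1 mod 4, sign kept]
  = (2/7)    [121 ≡ 2 mod 7]
  = (1/7)    [7 ≡ 7 mod 8 ⇒ (2/7) = +1]
  = 1    [(1/7) = 1]
(-661/419) = 1, and 419 is prime, so -661 is a quadratic residue mod 419.

yes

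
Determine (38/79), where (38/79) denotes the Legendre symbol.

Factor out 2: 38 = 2·19. Since 79 ≡ 7 (mod 8), (2/79) = +1. Now have (19/79).
Both 19 ≡ 3 and 79 ≡ 3 (mod 4), so reciprocity gives (19/79) = -(79/19). Reduce: 79 ≡ 3 (mod 19). Now have -(3/19).
Both 3 ≡ 3 and 19 ≡ 3 (mod 4), so reciprocity gives (3/19) = -(19/3). Reduce: 19 ≡ 1 (mod 3). Now have (1/3).
(1/3) = 1. Collecting the sign factors: 1.

1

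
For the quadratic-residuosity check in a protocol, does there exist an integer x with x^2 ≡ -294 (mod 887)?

no

(-294/887)
  = (593/887)    [-294 ≡ 593 mod 887]
  = (887/593)    [QR: 593 ≡ 1 mod 4, sign kept]
  = (294/593)    [887 ≡ 294 mod 593]
  = (147/593)    [593 ≡ 1 mod 8 ⇒ (2/593) = +1]
  = (593/147)    [QR: 593 ≡ 1 mod 4, sign kept]
  = (5/147)    [593 ≡ 5 mod 147]
  = (147/5)    [QR: 5 ≡ 1 mod 4, sign kept]
  = (2/5)    [147 ≡ 2 mod 5]
  = -(1/5)    [5 ≡ 5 mod 8 ⇒ (2/5) = -1]
  = -1    [(1/5) = 1]
The Legendre symbol is -1, so x^2 ≡ -294 (mod 887) has no solution.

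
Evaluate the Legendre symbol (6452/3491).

Reduce the numerator: 6452 ≡ 2961 (mod 3491), so (6452/3491) = (2961/3491).
2961 ≡ 1 (mod 4), so quadratic reciprocity gives (2961/3491) = (3491/2961). Reduce: 3491 ≡ 530 (mod 2961). Now have (530/2961).
Factor out 2: 530 = 2·265. Since 2961 ≡ 1 (mod 8), (2/2961) = +1. Now have (265/2961).
265 ≡ 1 (mod 4), so quadratic reciprocity gives (265/2961) = (2961/265). Reduce: 2961 ≡ 46 (mod 265). Now have (46/265).
Factor out 2: 46 = 2·23. Since 265 ≡ 1 (mod 8), (2/265) = +1. Now have (23/265).
265 ≡ 1 (mod 4), so quadratic reciprocity gives (23/265) = (265/23). Reduce: 265 ≡ 12 (mod 23). Now have (12/23).
Factor out 2: 12 = 2^2·3. Since 23 ≡ 7 (mod 8), (2/23) = +1, and (2/23)^2 = +1. Now have (3/23).
Both 3 ≡ 3 and 23 ≡ 3 (mod 4), so reciprocity gives (3/23) = -(23/3). Reduce: 23 ≡ 2 (mod 3). Now have -(2/3).
Factor out 2: 2 = 2. Since 3 ≡ 3 (mod 8), (2/3) = -1. Now have (1/3).
(1/3) = 1. Collecting the sign factors: 1.

1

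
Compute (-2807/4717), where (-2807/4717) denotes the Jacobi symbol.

1

(-2807/4717)
  = (1910/4717)    [-2807 ≡ 1910 mod 4717]
  = -(955/4717)    [4717 ≡ 5 mod 8 ⇒ (2/4717) = -1]
  = -(4717/955)    [QR: 4717 ≡ 1 mod 4, sign kept]
  = -(897/955)    [4717 ≡ 897 mod 955]
  = -(955/897)    [QR: 897 ≡ 1 mod 4, sign kept]
  = -(58/897)    [955 ≡ 58 mod 897]
  = -(29/897)    [897 ≡ 1 mod 8 ⇒ (2/897) = +1]
  = -(897/29)    [QR: 29 ≡ 1 mod 4, sign kept]
  = -(27/29)    [897 ≡ 27 mod 29]
  = -(29/27)    [QR: 29 ≡ 1 mod 4, sign kept]
  = -(2/27)    [29 ≡ 2 mod 27]
  = (1/27)    [27 ≡ 3 mod 8 ⇒ (2/27) = -1]
  = 1    [(1/27) = 1]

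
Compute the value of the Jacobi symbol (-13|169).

0

(-13|169)
  = (156|169)    [-13 ≡ 156 mod 169]
  = (39|169)    [169 ≡ 1 mod 8 ⇒ (2|169)^2 = +1]
  = (169|39)    [QR: 169 ≡ 1 mod 4, sign kept]
  = (13|39)    [169 ≡ 13 mod 39]
  = (39|13)    [QR: 13 ≡ 1 mod 4, sign kept]
  = (0|13)    [39 ≡ 0 mod 13]
  = 0    [numerator 0, gcd > 1]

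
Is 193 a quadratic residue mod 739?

193 ≡ 1 (mod 4), so quadratic reciprocity gives (193/739) = (739/193). Reduce: 739 ≡ 160 (mod 193). Now have (160/193).
Factor out 2: 160 = 2^5·5. Since 193 ≡ 1 (mod 8), (2/193) = +1, and (2/193)^5 = +1. Now have (5/193).
5 ≡ 1 (mod 4), so quadratic reciprocity gives (5/193) = (193/5). Reduce: 193 ≡ 3 (mod 5). Now have (3/5).
5 ≡ 1 (mod 4), so quadratic reciprocity gives (3/5) = (5/3). Reduce: 5 ≡ 2 (mod 3). Now have (2/3).
Factor out 2: 2 = 2. Since 3 ≡ 3 (mod 8), (2/3) = -1. Now have -(1/3).
(1/3) = 1. Collecting the sign factors: -1.
The Legendre symbol is -1, so x^2 ≡ 193 (mod 739) has no solution.

no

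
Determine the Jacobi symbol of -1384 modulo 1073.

Reduce the numerator: -1384 ≡ 762 (mod 1073), so (-1384|1073) = (762|1073).
Factor out 2: 762 = 2·381. Since 1073 ≡ 1 (mod 8), (2|1073) = +1. Now have (381|1073).
381 ≡ 1 (mod 4), so quadratic reciprocity gives (381|1073) = (1073|381). Reduce: 1073 ≡ 311 (mod 381). Now have (311|381).
381 ≡ 1 (mod 4), so quadratic reciprocity gives (311|381) = (381|311). Reduce: 381 ≡ 70 (mod 311). Now have (70|311).
Factor out 2: 70 = 2·35. Since 311 ≡ 7 (mod 8), (2|311) = +1. Now have (35|311).
Both 35 ≡ 3 and 311 ≡ 3 (mod 4), so reciprocity gives (35|311) = -(311|35). Reduce: 311 ≡ 31 (mod 35). Now have -(31|35).
Both 31 ≡ 3 and 35 ≡ 3 (mod 4), so reciprocity gives (31|35) = -(35|31). Reduce: 35 ≡ 4 (mod 31). Now have (4|31).
Factor out 2: 4 = 2^2. Since 31 ≡ 7 (mod 8), (2|31) = +1, and (2|31)^2 = +1. Now have (1|31).
(1|31) = 1. Collecting the sign factors: 1.

1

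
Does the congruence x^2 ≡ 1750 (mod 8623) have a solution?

(1750|8623)
  = (875|8623)    [8623 ≡ 7 mod 8 ⇒ (2|8623) = +1]
  = -(8623|875)    [QR: both ≡ 3 mod 4, sign flips]
  = -(748|875)    [8623 ≡ 748 mod 875]
  = -(187|875)    [875 ≡ 3 mod 8 ⇒ (2|875)^2 = +1]
  = (875|187)    [QR: both ≡ 3 mod 4, sign flips]
  = (127|187)    [875 ≡ 127 mod 187]
  = -(187|127)    [QR: both ≡ 3 mod 4, sign flips]
  = -(60|127)    [187 ≡ 60 mod 127]
  = -(15|127)    [127 ≡ 7 mod 8 ⇒ (2|127)^2 = +1]
  = (127|15)    [QR: both ≡ 3 mod 4, sign flips]
  = (7|15)    [127 ≡ 7 mod 15]
  = -(15|7)    [QR: both ≡ 3 mod 4, sign flips]
  = -(1|7)    [15 ≡ 1 mod 7]
  = -1    [(1|7) = 1]
The Legendre symbol is -1, so x^2 ≡ 1750 (mod 8623) has no solution.

no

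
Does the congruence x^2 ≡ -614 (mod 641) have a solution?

Reduce the numerator: -614 ≡ 27 (mod 641), so (-614/641) = (27/641).
641 ≡ 1 (mod 4), so quadratic reciprocity gives (27/641) = (641/27). Reduce: 641 ≡ 20 (mod 27). Now have (20/27).
Factor out 2: 20 = 2^2·5. Since 27 ≡ 3 (mod 8), (2/27) = -1, and (2/27)^2 = +1. Now have (5/27).
5 ≡ 1 (mod 4), so quadratic reciprocity gives (5/27) = (27/5). Reduce: 27 ≡ 2 (mod 5). Now have (2/5).
Factor out 2: 2 = 2. Since 5 ≡ 5 (mod 8), (2/5) = -1. Now have -(1/5).
(1/5) = 1. Collecting the sign factors: -1.
The Legendre symbol is -1, so x^2 ≡ -614 (mod 641) has no solution.

no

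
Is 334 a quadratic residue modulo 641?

Factor out 2: 334 = 2·167. Since 641 ≡ 1 (mod 8), (2/641) = +1. Now have (167/641).
641 ≡ 1 (mod 4), so quadratic reciprocity gives (167/641) = (641/167). Reduce: 641 ≡ 140 (mod 167). Now have (140/167).
Factor out 2: 140 = 2^2·35. Since 167 ≡ 7 (mod 8), (2/167) = +1, and (2/167)^2 = +1. Now have (35/167).
Both 35 ≡ 3 and 167 ≡ 3 (mod 4), so reciprocity gives (35/167) = -(167/35). Reduce: 167 ≡ 27 (mod 35). Now have -(27/35).
Both 27 ≡ 3 and 35 ≡ 3 (mod 4), so reciprocity gives (27/35) = -(35/27). Reduce: 35 ≡ 8 (mod 27). Now have (8/27).
Factor out 2: 8 = 2^3. Since 27 ≡ 3 (mod 8), (2/27) = -1, and (2/27)^3 = -1. Now have -(1/27).
(1/27) = 1. Collecting the sign factors: -1.
(334/641) = -1, and 641 is prime, so 334 is not a quadratic residue mod 641.

no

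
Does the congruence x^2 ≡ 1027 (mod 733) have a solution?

(1027|733)
  = (294|733)    [1027 ≡ 294 mod 733]
  = -(147|733)    [733 ≡ 5 mod 8 ⇒ (2|733) = -1]
  = -(733|147)    [QR: 733 ≡ 1 mod 4, sign kept]
  = -(145|147)    [733 ≡ 145 mod 147]
  = -(147|145)    [QR: 145 ≡ 1 mod 4, sign kept]
  = -(2|145)    [147 ≡ 2 mod 145]
  = -(1|145)    [145 ≡ 1 mod 8 ⇒ (2|145) = +1]
  = -1    [(1|145) = 1]
The Legendre symbol is -1, so x^2 ≡ 1027 (mod 733) has no solution.

no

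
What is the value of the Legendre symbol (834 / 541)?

-1

Reduce the numerator: 834 ≡ 293 (mod 541), so (834 / 541) = (293 / 541).
293 ≡ 1 (mod 4), so quadratic reciprocity gives (293 / 541) = (541 / 293). Reduce: 541 ≡ 248 (mod 293). Now have (248 / 293).
Factor out 2: 248 = 2^3·31. Since 293 ≡ 5 (mod 8), (2 / 293) = -1, and (2 / 293)^3 = -1. Now have -(31 / 293).
293 ≡ 1 (mod 4), so quadratic reciprocity gives (31 / 293) = (293 / 31). Reduce: 293 ≡ 14 (mod 31). Now have -(14 / 31).
Factor out 2: 14 = 2·7. Since 31 ≡ 7 (mod 8), (2 / 31) = +1. Now have -(7 / 31).
Both 7 ≡ 3 and 31 ≡ 3 (mod 4), so reciprocity gives (7 / 31) = -(31 / 7). Reduce: 31 ≡ 3 (mod 7). Now have (3 / 7).
Both 3 ≡ 3 and 7 ≡ 3 (mod 4), so reciprocity gives (3 / 7) = -(7 / 3). Reduce: 7 ≡ 1 (mod 3). Now have -(1 / 3).
(1 / 3) = 1. Collecting the sign factors: -1.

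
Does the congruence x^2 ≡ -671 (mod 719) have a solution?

yes

(-671/719)
  = (48/719)    [-671 ≡ 48 mod 719]
  = (3/719)    [719 ≡ 7 mod 8 ⇒ (2/719)^4 = +1]
  = -(719/3)    [QR: both ≡ 3 mod 4, sign flips]
  = -(2/3)    [719 ≡ 2 mod 3]
  = (1/3)    [3 ≡ 3 mod 8 ⇒ (2/3) = -1]
  = 1    [(1/3) = 1]
(-671/719) = 1, and 719 is prime, so -671 is a quadratic residue mod 719.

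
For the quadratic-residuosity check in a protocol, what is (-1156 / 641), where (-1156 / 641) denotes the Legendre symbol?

1

(-1156 / 641)
  = (1156 / 641)    [641 ≡ 1 mod 4 ⇒ (-1 / 641) = +1]
  = (515 / 641)    [1156 ≡ 515 mod 641]
  = (641 / 515)    [QR: 641 ≡ 1 mod 4, sign kept]
  = (126 / 515)    [641 ≡ 126 mod 515]
  = -(63 / 515)    [515 ≡ 3 mod 8 ⇒ (2 / 515) = -1]
  = (515 / 63)    [QR: both ≡ 3 mod 4, sign flips]
  = (11 / 63)    [515 ≡ 11 mod 63]
  = -(63 / 11)    [QR: both ≡ 3 mod 4, sign flips]
  = -(8 / 11)    [63 ≡ 8 mod 11]
  = (1 / 11)    [11 ≡ 3 mod 8 ⇒ (2 / 11)^3 = -1]
  = 1    [(1 / 11) = 1]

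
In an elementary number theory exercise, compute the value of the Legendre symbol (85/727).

85 ≡ 1 (mod 4), so quadratic reciprocity gives (85/727) = (727/85). Reduce: 727 ≡ 47 (mod 85). Now have (47/85).
85 ≡ 1 (mod 4), so quadratic reciprocity gives (47/85) = (85/47). Reduce: 85 ≡ 38 (mod 47). Now have (38/47).
Factor out 2: 38 = 2·19. Since 47 ≡ 7 (mod 8), (2/47) = +1. Now have (19/47).
Both 19 ≡ 3 and 47 ≡ 3 (mod 4), so reciprocity gives (19/47) = -(47/19). Reduce: 47 ≡ 9 (mod 19). Now have -(9/19).
9 ≡ 1 (mod 4), so quadratic reciprocity gives (9/19) = (19/9). Reduce: 19 ≡ 1 (mod 9). Now have -(1/9).
(1/9) = 1. Collecting the sign factors: -1.

-1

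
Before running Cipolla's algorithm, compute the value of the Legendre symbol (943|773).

Reduce the numerator: 943 ≡ 170 (mod 773), so (943|773) = (170|773).
Factor out 2: 170 = 2·85. Since 773 ≡ 5 (mod 8), (2|773) = -1. Now have -(85|773).
85 ≡ 1 (mod 4), so quadratic reciprocity gives (85|773) = (773|85). Reduce: 773 ≡ 8 (mod 85). Now have -(8|85).
Factor out 2: 8 = 2^3. Since 85 ≡ 5 (mod 8), (2|85) = -1, and (2|85)^3 = -1. Now have (1|85).
(1|85) = 1. Collecting the sign factors: 1.

1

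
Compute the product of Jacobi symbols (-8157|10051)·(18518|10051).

1

By multiplicativity, (-8157·18518|10051) = (-8157|10051)·(18518|10051).
First factor (-8157|10051):
Pull out -1: (-8157|10051) = (-1|10051)·(8157|10051). Since 10051 ≡ 3 (mod 4), (-1|10051) = -1. Now have -(8157|10051).
8157 ≡ 1 (mod 4), so quadratic reciprocity gives (8157|10051) = (10051|8157). Reduce: 10051 ≡ 1894 (mod 8157). Now have -(1894|8157).
Factor out 2: 1894 = 2·947. Since 8157 ≡ 5 (mod 8), (2|8157) = -1. Now have (947|8157).
8157 ≡ 1 (mod 4), so quadratic reciprocity gives (947|8157) = (8157|947). Reduce: 8157 ≡ 581 (mod 947). Now have (581|947).
581 ≡ 1 (mod 4), so quadratic reciprocity gives (581|947) = (947|581). Reduce: 947 ≡ 366 (mod 581). Now have (366|581).
Factor out 2: 366 = 2·183. Since 581 ≡ 5 (mod 8), (2|581) = -1. Now have -(183|581).
581 ≡ 1 (mod 4), so quadratic reciprocity gives (183|581) = (581|183). Reduce: 581 ≡ 32 (mod 183). Now have -(32|183).
Factor out 2: 32 = 2^5. Since 183 ≡ 7 (mod 8), (2|183) = +1, and (2|183)^5 = +1. Now have -(1|183).
(1|183) = 1. Collecting the sign factors: -1.
Second factor (18518|10051):
Reduce the numerator: 18518 ≡ 8467 (mod 10051), so (18518|10051) = (8467|10051).
Both 8467 ≡ 3 and 10051 ≡ 3 (mod 4), so reciprocity gives (8467|10051) = -(10051|8467). Reduce: 10051 ≡ 1584 (mod 8467). Now have -(1584|8467).
Factor out 2: 1584 = 2^4·99. Since 8467 ≡ 3 (mod 8), (2|8467) = -1, and (2|8467)^4 = +1. Now have -(99|8467).
Both 99 ≡ 3 and 8467 ≡ 3 (mod 4), so reciprocity gives (99|8467) = -(8467|99). Reduce: 8467 ≡ 52 (mod 99). Now have (52|99).
Factor out 2: 52 = 2^2·13. Since 99 ≡ 3 (mod 8), (2|99) = -1, and (2|99)^2 = +1. Now have (13|99).
13 ≡ 1 (mod 4), so quadratic reciprocity gives (13|99) = (99|13). Reduce: 99 ≡ 8 (mod 13). Now have (8|13).
Factor out 2: 8 = 2^3. Since 13 ≡ 5 (mod 8), (2|13) = -1, and (2|13)^3 = -1. Now have -(1|13).
(1|13) = 1. Collecting the sign factors: -1.
Product: (-1)·(-1) = 1.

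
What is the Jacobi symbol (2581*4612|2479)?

By multiplicativity, (2581·4612|2479) = (2581|2479)·(4612|2479).
First factor (2581|2479):
(2581|2479)
  = (102|2479)    [2581 ≡ 102 mod 2479]
  = (51|2479)    [2479 ≡ 7 mod 8 ⇒ (2|2479) = +1]
  = -(2479|51)    [QR: both ≡ 3 mod 4, sign flips]
  = -(31|51)    [2479 ≡ 31 mod 51]
  = (51|31)    [QR: both ≡ 3 mod 4, sign flips]
  = (20|31)    [51 ≡ 20 mod 31]
  = (5|31)    [31 ≡ 7 mod 8 ⇒ (2|31)^2 = +1]
  = (31|5)    [QR: 5 ≡ 1 mod 4, sign kept]
  = (1|5)    [31 ≡ 1 mod 5]
  = 1    [(1|5) = 1]
Second factor (4612|2479):
(4612|2479)
  = (2133|2479)    [4612 ≡ 2133 mod 2479]
  = (2479|2133)    [QR: 2133 ≡ 1 mod 4, sign kept]
  = (346|2133)    [2479 ≡ 346 mod 2133]
  = -(173|2133)    [2133 ≡ 5 mod 8 ⇒ (2|2133) = -1]
  = -(2133|173)    [QR: 173 ≡ 1 mod 4, sign kept]
  = -(57|173)    [2133 ≡ 57 mod 173]
  = -(173|57)    [QR: 57 ≡ 1 mod 4, sign kept]
  = -(2|57)    [173 ≡ 2 mod 57]
  = -(1|57)    [57 ≡ 1 mod 8 ⇒ (2|57) = +1]
  = -1    [(1|57) = 1]
Product: (1)·(-1) = -1.

-1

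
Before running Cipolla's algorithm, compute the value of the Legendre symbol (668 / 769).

-1

(668 / 769)
  = (167 / 769)    [769 ≡ 1 mod 8 ⇒ (2 / 769)^2 = +1]
  = (769 / 167)    [QR: 769 ≡ 1 mod 4, sign kept]
  = (101 / 167)    [769 ≡ 101 mod 167]
  = (167 / 101)    [QR: 101 ≡ 1 mod 4, sign kept]
  = (66 / 101)    [167 ≡ 66 mod 101]
  = -(33 / 101)    [101 ≡ 5 mod 8 ⇒ (2 / 101) = -1]
  = -(101 / 33)    [QR: 33 ≡ 1 mod 4, sign kept]
  = -(2 / 33)    [101 ≡ 2 mod 33]
  = -(1 / 33)    [33 ≡ 1 mod 8 ⇒ (2 / 33) = +1]
  = -1    [(1 / 33) = 1]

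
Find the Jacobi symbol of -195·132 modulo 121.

By multiplicativity, (-195·132 / 121) = (-195 / 121)·(132 / 121).
First factor (-195 / 121):
Reduce the numerator: -195 ≡ 47 (mod 121), so (-195 / 121) = (47 / 121).
121 ≡ 1 (mod 4), so quadratic reciprocity gives (47 / 121) = (121 / 47). Reduce: 121 ≡ 27 (mod 47). Now have (27 / 47).
Both 27 ≡ 3 and 47 ≡ 3 (mod 4), so reciprocity gives (27 / 47) = -(47 / 27). Reduce: 47 ≡ 20 (mod 27). Now have -(20 / 27).
Factor out 2: 20 = 2^2·5. Since 27 ≡ 3 (mod 8), (2 / 27) = -1, and (2 / 27)^2 = +1. Now have -(5 / 27).
5 ≡ 1 (mod 4), so quadratic reciprocity gives (5 / 27) = (27 / 5). Reduce: 27 ≡ 2 (mod 5). Now have -(2 / 5).
Factor out 2: 2 = 2. Since 5 ≡ 5 (mod 8), (2 / 5) = -1. Now have (1 / 5).
(1 / 5) = 1. Collecting the sign factors: 1.
Second factor (132 / 121):
Reduce the numerator: 132 ≡ 11 (mod 121), so (132 / 121) = (11 / 121).
121 ≡ 1 (mod 4), so quadratic reciprocity gives (11 / 121) = (121 / 11). Reduce: 121 ≡ 0 (mod 11). Now have (0 / 11).
The numerator is now 0 with denominator 11 > 1: the symbol is 0.
Product: (1)·(0) = 0.

0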